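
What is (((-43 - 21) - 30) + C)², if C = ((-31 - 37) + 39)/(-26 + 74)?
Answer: 20620681/2304 ≈ 8950.0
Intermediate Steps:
C = -29/48 (C = (-68 + 39)/48 = -29*1/48 = -29/48 ≈ -0.60417)
(((-43 - 21) - 30) + C)² = (((-43 - 21) - 30) - 29/48)² = ((-64 - 30) - 29/48)² = (-94 - 29/48)² = (-4541/48)² = 20620681/2304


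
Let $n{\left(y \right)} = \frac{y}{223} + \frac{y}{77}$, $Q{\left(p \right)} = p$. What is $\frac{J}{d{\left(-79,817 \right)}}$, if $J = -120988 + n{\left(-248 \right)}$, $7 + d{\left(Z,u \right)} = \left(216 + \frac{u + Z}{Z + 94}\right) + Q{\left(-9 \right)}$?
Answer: $- \frac{5193898370}{10697533} \approx -485.52$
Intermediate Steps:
$d{\left(Z,u \right)} = 200 + \frac{Z + u}{94 + Z}$ ($d{\left(Z,u \right)} = -7 + \left(\left(216 + \frac{u + Z}{Z + 94}\right) - 9\right) = -7 + \left(\left(216 + \frac{Z + u}{94 + Z}\right) - 9\right) = -7 + \left(207 + \frac{Z + u}{94 + Z}\right) = 200 + \frac{Z + u}{94 + Z}$)
$n{\left(y \right)} = \frac{300 y}{17171}$ ($n{\left(y \right)} = y \frac{1}{223} + y \frac{1}{77} = \frac{y}{223} + \frac{y}{77} = \frac{300 y}{17171}$)
$J = - \frac{2077559348}{17171}$ ($J = -120988 + \frac{300}{17171} \left(-248\right) = -120988 - \frac{74400}{17171} = - \frac{2077559348}{17171} \approx -1.2099 \cdot 10^{5}$)
$\frac{J}{d{\left(-79,817 \right)}} = - \frac{2077559348}{17171 \frac{18800 + 817 + 201 \left(-79\right)}{94 - 79}} = - \frac{2077559348}{17171 \frac{18800 + 817 - 15879}{15}} = - \frac{2077559348}{17171 \cdot \frac{1}{15} \cdot 3738} = - \frac{2077559348}{17171 \cdot \frac{1246}{5}} = \left(- \frac{2077559348}{17171}\right) \frac{5}{1246} = - \frac{5193898370}{10697533}$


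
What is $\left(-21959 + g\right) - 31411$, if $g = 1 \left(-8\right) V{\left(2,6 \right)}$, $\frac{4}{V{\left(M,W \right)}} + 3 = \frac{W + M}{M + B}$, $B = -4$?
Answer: $- \frac{373558}{7} \approx -53365.0$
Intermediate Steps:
$V{\left(M,W \right)} = \frac{4}{-3 + \frac{M + W}{-4 + M}}$ ($V{\left(M,W \right)} = \frac{4}{-3 + \frac{W + M}{M - 4}} = \frac{4}{-3 + \frac{M + W}{-4 + M}}$)
$g = \frac{32}{7}$ ($g = 1 \left(-8\right) \frac{4 \left(-4 + 2\right)}{12 + 6 - 4} = - 8 \cdot 4 \frac{1}{12 + 6 - 4} \left(-2\right) = - 8 \cdot 4 \cdot \frac{1}{14} \left(-2\right) = \left(-8\right) \left(- \frac{4}{7}\right) = \frac{32}{7} \approx 4.5714$)
$\left(-21959 + g\right) - 31411 = \left(-21959 + \frac{32}{7}\right) - 31411 = - \frac{153681}{7} - 31411 = - \frac{373558}{7}$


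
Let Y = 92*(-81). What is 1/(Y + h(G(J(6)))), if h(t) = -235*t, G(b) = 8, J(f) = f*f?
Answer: -1/9332 ≈ -0.00010716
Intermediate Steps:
J(f) = f²
Y = -7452
1/(Y + h(G(J(6)))) = 1/(-7452 - 235*8) = 1/(-7452 - 1880) = 1/(-9332) = -1/9332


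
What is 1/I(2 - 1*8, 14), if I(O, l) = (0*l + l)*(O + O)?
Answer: -1/168 ≈ -0.0059524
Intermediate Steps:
I(O, l) = 2*O*l (I(O, l) = (0 + l)*(2*O) = l*(2*O) = 2*O*l)
1/I(2 - 1*8, 14) = 1/(2*(2 - 1*8)*14) = 1/(2*(2 - 8)*14) = 1/(2*(-6)*14) = 1/(-168) = -1/168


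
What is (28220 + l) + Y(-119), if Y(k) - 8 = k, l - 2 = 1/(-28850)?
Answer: 811002349/28850 ≈ 28111.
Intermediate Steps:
l = 57699/28850 (l = 2 + 1/(-28850) = 2 - 1/28850 = 57699/28850 ≈ 2.0000)
Y(k) = 8 + k
(28220 + l) + Y(-119) = (28220 + 57699/28850) + (8 - 119) = 814204699/28850 - 111 = 811002349/28850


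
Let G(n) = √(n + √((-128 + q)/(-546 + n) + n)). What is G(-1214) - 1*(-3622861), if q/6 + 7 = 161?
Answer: 3622861 + √(-14689400 + 55*I*√58779490)/110 ≈ 3.6229e+6 + 34.846*I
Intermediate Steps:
q = 924 (q = -42 + 6*161 = -42 + 966 = 924)
G(n) = √(n + √(n + 796/(-546 + n))) (G(n) = √(n + √((-128 + 924)/(-546 + n) + n)) = √(n + √(796/(-546 + n) + n)) = √(n + √(n + 796/(-546 + n))))
G(-1214) - 1*(-3622861) = √(-1214 + √((796 - 1214*(-546 - 1214))/(-546 - 1214))) - 1*(-3622861) = √(-1214 + √((796 - 1214*(-1760))/(-1760))) + 3622861 = √(-1214 + √(-(796 + 2136640)/1760)) + 3622861 = √(-1214 + √(-1/1760*2137436)) + 3622861 = √(-1214 + √(-534359/440)) + 3622861 = √(-1214 + I*√58779490/220) + 3622861 = 3622861 + √(-1214 + I*√58779490/220)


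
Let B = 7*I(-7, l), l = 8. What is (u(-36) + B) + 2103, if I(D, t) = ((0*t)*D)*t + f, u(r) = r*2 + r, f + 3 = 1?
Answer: 1981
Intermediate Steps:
f = -2 (f = -3 + 1 = -2)
u(r) = 3*r (u(r) = 2*r + r = 3*r)
I(D, t) = -2 (I(D, t) = ((0*t)*D)*t - 2 = (0*D)*t - 2 = 0*t - 2 = 0 - 2 = -2)
B = -14 (B = 7*(-2) = -14)
(u(-36) + B) + 2103 = (3*(-36) - 14) + 2103 = (-108 - 14) + 2103 = -122 + 2103 = 1981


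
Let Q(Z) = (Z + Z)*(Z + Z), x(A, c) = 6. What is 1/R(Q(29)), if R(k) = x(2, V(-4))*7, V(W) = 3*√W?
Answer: 1/42 ≈ 0.023810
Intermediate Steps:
Q(Z) = 4*Z² (Q(Z) = (2*Z)*(2*Z) = 4*Z²)
R(k) = 42 (R(k) = 6*7 = 42)
1/R(Q(29)) = 1/42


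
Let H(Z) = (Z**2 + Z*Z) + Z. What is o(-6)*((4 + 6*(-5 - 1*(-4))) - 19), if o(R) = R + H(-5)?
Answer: -819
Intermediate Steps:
H(Z) = Z + 2*Z**2 (H(Z) = (Z**2 + Z**2) + Z = 2*Z**2 + Z = Z + 2*Z**2)
o(R) = 45 + R (o(R) = R - 5*(1 + 2*(-5)) = R - 5*(1 - 10) = R - 5*(-9) = R + 45 = 45 + R)
o(-6)*((4 + 6*(-5 - 1*(-4))) - 19) = (45 - 6)*((4 + 6*(-5 - 1*(-4))) - 19) = 39*((4 + 6*(-5 + 4)) - 19) = 39*((4 + 6*(-1)) - 19) = 39*((4 - 6) - 19) = 39*(-2 - 19) = 39*(-21) = -819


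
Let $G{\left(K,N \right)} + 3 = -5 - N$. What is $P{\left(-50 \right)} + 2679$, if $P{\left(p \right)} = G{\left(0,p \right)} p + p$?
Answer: $529$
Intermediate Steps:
$G{\left(K,N \right)} = -8 - N$ ($G{\left(K,N \right)} = -3 - \left(5 + N\right) = -8 - N$)
$P{\left(p \right)} = p + p \left(-8 - p\right)$ ($P{\left(p \right)} = \left(-8 - p\right) p + p = p \left(-8 - p\right) + p = p + p \left(-8 - p\right)$)
$P{\left(-50 \right)} + 2679 = \left(-1\right) \left(-50\right) \left(7 - 50\right) + 2679 = \left(-1\right) \left(-50\right) \left(-43\right) + 2679 = -2150 + 2679 = 529$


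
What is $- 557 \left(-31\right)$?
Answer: $17267$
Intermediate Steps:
$- 557 \left(-31\right) = \left(-1\right) \left(-17267\right) = 17267$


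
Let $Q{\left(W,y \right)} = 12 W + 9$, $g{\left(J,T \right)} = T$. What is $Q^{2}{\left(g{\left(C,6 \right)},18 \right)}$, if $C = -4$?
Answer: $6561$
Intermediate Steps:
$Q{\left(W,y \right)} = 9 + 12 W$
$Q^{2}{\left(g{\left(C,6 \right)},18 \right)} = \left(9 + 12 \cdot 6\right)^{2} = \left(9 + 72\right)^{2} = 81^{2} = 6561$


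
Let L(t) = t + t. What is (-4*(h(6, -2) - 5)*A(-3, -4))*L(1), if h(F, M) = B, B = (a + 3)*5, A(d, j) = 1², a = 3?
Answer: -200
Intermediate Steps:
A(d, j) = 1
L(t) = 2*t
B = 30 (B = (3 + 3)*5 = 6*5 = 30)
h(F, M) = 30
(-4*(h(6, -2) - 5)*A(-3, -4))*L(1) = (-4*(30 - 5))*(2*1) = -100*2 = -200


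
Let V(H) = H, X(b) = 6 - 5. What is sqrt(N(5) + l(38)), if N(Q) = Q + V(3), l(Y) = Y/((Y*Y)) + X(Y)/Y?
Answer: 3*sqrt(323)/19 ≈ 2.8377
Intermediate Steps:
X(b) = 1
l(Y) = 2/Y (l(Y) = Y/((Y*Y)) + 1/Y = Y/(Y**2) + 1/Y = Y/Y**2 + 1/Y = 1/Y + 1/Y = 2/Y)
N(Q) = 3 + Q (N(Q) = Q + 3 = 3 + Q)
sqrt(N(5) + l(38)) = sqrt((3 + 5) + 2/38) = sqrt(8 + 2*(1/38)) = sqrt(8 + 1/19) = sqrt(153/19) = 3*sqrt(323)/19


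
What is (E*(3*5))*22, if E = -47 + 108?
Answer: 20130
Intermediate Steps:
E = 61
(E*(3*5))*22 = (61*(3*5))*22 = (61*15)*22 = 915*22 = 20130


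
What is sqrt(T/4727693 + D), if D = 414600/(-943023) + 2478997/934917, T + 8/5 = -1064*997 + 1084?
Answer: sqrt(95929471063541711647204864754657731845)/6946936974623970105 ≈ 1.4099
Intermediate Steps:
T = -5298628/5 (T = -8/5 + (-1064*997 + 1084) = -8/5 + (-1060808 + 1084) = -8/5 - 1059724 = -5298628/5 ≈ -1.0597e+6)
D = 650044866577/293882744697 (D = 414600*(-1/943023) + 2478997*(1/934917) = -138200/314341 + 2478997/934917 = 650044866577/293882744697 ≈ 2.2119)
sqrt(T/4727693 + D) = sqrt(-5298628/5/4727693 + 650044866577/293882744697) = sqrt(-5298628/5*1/4727693 + 650044866577/293882744697) = sqrt(-5298628/23638465 + 650044866577/293882744697) = sqrt(13808887487241708589/6946936974623970105) = sqrt(95929471063541711647204864754657731845)/6946936974623970105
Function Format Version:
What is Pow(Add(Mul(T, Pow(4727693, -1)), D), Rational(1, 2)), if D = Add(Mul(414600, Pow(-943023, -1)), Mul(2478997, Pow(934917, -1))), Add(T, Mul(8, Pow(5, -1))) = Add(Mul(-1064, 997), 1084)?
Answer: Mul(Rational(1, 6946936974623970105), Pow(95929471063541711647204864754657731845, Rational(1, 2))) ≈ 1.4099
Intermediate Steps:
T = Rational(-5298628, 5) (T = Add(Rational(-8, 5), Add(Mul(-1064, 997), 1084)) = Add(Rational(-8, 5), Add(-1060808, 1084)) = Add(Rational(-8, 5), -1059724) = Rational(-5298628, 5) ≈ -1.0597e+6)
D = Rational(650044866577, 293882744697) (D = Add(Mul(414600, Rational(-1, 943023)), Mul(2478997, Rational(1, 934917))) = Add(Rational(-138200, 314341), Rational(2478997, 934917)) = Rational(650044866577, 293882744697) ≈ 2.2119)
Pow(Add(Mul(T, Pow(4727693, -1)), D), Rational(1, 2)) = Pow(Add(Mul(Rational(-5298628, 5), Pow(4727693, -1)), Rational(650044866577, 293882744697)), Rational(1, 2)) = Pow(Add(Mul(Rational(-5298628, 5), Rational(1, 4727693)), Rational(650044866577, 293882744697)), Rational(1, 2)) = Pow(Add(Rational(-5298628, 23638465), Rational(650044866577, 293882744697)), Rational(1, 2)) = Pow(Rational(13808887487241708589, 6946936974623970105), Rational(1, 2)) = Mul(Rational(1, 6946936974623970105), Pow(95929471063541711647204864754657731845, Rational(1, 2)))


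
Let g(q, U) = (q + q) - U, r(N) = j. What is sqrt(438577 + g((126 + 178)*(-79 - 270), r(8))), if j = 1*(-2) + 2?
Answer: sqrt(226385) ≈ 475.80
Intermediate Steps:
j = 0 (j = -2 + 2 = 0)
r(N) = 0
g(q, U) = -U + 2*q (g(q, U) = 2*q - U = -U + 2*q)
sqrt(438577 + g((126 + 178)*(-79 - 270), r(8))) = sqrt(438577 + (-1*0 + 2*((126 + 178)*(-79 - 270)))) = sqrt(438577 + (0 + 2*(304*(-349)))) = sqrt(438577 + (0 + 2*(-106096))) = sqrt(438577 + (0 - 212192)) = sqrt(438577 - 212192) = sqrt(226385)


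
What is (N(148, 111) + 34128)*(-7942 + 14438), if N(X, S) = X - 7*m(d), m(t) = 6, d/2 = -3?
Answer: 222384064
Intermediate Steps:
d = -6 (d = 2*(-3) = -6)
N(X, S) = -42 + X (N(X, S) = X - 7*6 = X - 42 = -42 + X)
(N(148, 111) + 34128)*(-7942 + 14438) = ((-42 + 148) + 34128)*(-7942 + 14438) = (106 + 34128)*6496 = 34234*6496 = 222384064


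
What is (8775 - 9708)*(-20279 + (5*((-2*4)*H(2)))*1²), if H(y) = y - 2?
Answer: 18920307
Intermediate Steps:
H(y) = -2 + y
(8775 - 9708)*(-20279 + (5*((-2*4)*H(2)))*1²) = (8775 - 9708)*(-20279 + (5*((-2*4)*(-2 + 2)))*1²) = -933*(-20279 + (5*(-8*0))*1) = -933*(-20279 + (5*0)*1) = -933*(-20279 + 0*1) = -933*(-20279 + 0) = -933*(-20279) = 18920307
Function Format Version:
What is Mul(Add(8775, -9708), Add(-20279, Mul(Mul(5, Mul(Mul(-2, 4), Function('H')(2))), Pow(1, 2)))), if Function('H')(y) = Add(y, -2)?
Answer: 18920307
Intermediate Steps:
Function('H')(y) = Add(-2, y)
Mul(Add(8775, -9708), Add(-20279, Mul(Mul(5, Mul(Mul(-2, 4), Function('H')(2))), Pow(1, 2)))) = Mul(Add(8775, -9708), Add(-20279, Mul(Mul(5, Mul(Mul(-2, 4), Add(-2, 2))), Pow(1, 2)))) = Mul(-933, Add(-20279, Mul(Mul(5, Mul(-8, 0)), 1))) = Mul(-933, Add(-20279, Mul(Mul(5, 0), 1))) = Mul(-933, Add(-20279, Mul(0, 1))) = Mul(-933, Add(-20279, 0)) = Mul(-933, -20279) = 18920307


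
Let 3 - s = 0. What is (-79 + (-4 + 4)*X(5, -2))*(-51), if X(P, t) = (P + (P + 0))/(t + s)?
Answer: 4029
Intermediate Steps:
s = 3 (s = 3 - 1*0 = 3 + 0 = 3)
X(P, t) = 2*P/(3 + t) (X(P, t) = (P + (P + 0))/(t + 3) = (P + P)/(3 + t) = (2*P)/(3 + t) = 2*P/(3 + t))
(-79 + (-4 + 4)*X(5, -2))*(-51) = (-79 + (-4 + 4)*(2*5/(3 - 2)))*(-51) = (-79 + 0*(2*5/1))*(-51) = (-79 + 0*(2*5*1))*(-51) = (-79 + 0*10)*(-51) = (-79 + 0)*(-51) = -79*(-51) = 4029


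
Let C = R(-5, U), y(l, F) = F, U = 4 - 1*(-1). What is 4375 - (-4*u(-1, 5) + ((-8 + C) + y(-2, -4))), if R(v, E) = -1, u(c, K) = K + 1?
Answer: 4412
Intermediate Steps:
U = 5 (U = 4 + 1 = 5)
u(c, K) = 1 + K
C = -1
4375 - (-4*u(-1, 5) + ((-8 + C) + y(-2, -4))) = 4375 - (-4*(1 + 5) + ((-8 - 1) - 4)) = 4375 - (-4*6 + (-9 - 4)) = 4375 - (-24 - 13) = 4375 - 1*(-37) = 4375 + 37 = 4412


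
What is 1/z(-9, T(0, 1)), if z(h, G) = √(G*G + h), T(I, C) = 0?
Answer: -I/3 ≈ -0.33333*I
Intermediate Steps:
z(h, G) = √(h + G²) (z(h, G) = √(G² + h) = √(h + G²))
1/z(-9, T(0, 1)) = 1/(√(-9 + 0²)) = 1/(√(-9 + 0)) = 1/(√(-9)) = 1/(3*I) = -I/3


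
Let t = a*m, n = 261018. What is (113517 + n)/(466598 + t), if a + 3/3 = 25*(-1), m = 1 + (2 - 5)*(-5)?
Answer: 41615/51798 ≈ 0.80341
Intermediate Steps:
m = 16 (m = 1 - 3*(-5) = 1 + 15 = 16)
a = -26 (a = -1 + 25*(-1) = -1 - 25 = -26)
t = -416 (t = -26*16 = -416)
(113517 + n)/(466598 + t) = (113517 + 261018)/(466598 - 416) = 374535/466182 = 374535*(1/466182) = 41615/51798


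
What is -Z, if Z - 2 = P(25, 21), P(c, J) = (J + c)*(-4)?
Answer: 182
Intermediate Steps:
P(c, J) = -4*J - 4*c
Z = -182 (Z = 2 + (-4*21 - 4*25) = 2 + (-84 - 100) = 2 - 184 = -182)
-Z = -1*(-182) = 182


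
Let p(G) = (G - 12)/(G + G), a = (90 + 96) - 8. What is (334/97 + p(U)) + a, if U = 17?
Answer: 598885/3298 ≈ 181.59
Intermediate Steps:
a = 178 (a = 186 - 8 = 178)
p(G) = (-12 + G)/(2*G) (p(G) = (-12 + G)/((2*G)) = (-12 + G)*(1/(2*G)) = (-12 + G)/(2*G))
(334/97 + p(U)) + a = (334/97 + (1/2)*(-12 + 17)/17) + 178 = (334*(1/97) + (1/2)*(1/17)*5) + 178 = (334/97 + 5/34) + 178 = 11841/3298 + 178 = 598885/3298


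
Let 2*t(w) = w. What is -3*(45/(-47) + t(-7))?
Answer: 1257/94 ≈ 13.372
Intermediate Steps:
t(w) = w/2
-3*(45/(-47) + t(-7)) = -3*(45/(-47) + (½)*(-7)) = -3*(45*(-1/47) - 7/2) = -3*(-45/47 - 7/2) = -3*(-419/94) = 1257/94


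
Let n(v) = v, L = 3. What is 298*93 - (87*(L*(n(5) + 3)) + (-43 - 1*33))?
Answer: 25702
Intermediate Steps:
298*93 - (87*(L*(n(5) + 3)) + (-43 - 1*33)) = 298*93 - (87*(3*(5 + 3)) + (-43 - 1*33)) = 27714 - (87*(3*8) + (-43 - 33)) = 27714 - (87*24 - 76) = 27714 - (2088 - 76) = 27714 - 1*2012 = 27714 - 2012 = 25702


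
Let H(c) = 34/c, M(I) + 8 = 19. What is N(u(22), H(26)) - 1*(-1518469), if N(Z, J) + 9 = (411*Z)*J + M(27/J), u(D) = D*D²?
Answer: 94137699/13 ≈ 7.2414e+6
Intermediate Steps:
M(I) = 11 (M(I) = -8 + 19 = 11)
u(D) = D³
N(Z, J) = 2 + 411*J*Z (N(Z, J) = -9 + ((411*Z)*J + 11) = -9 + (411*J*Z + 11) = -9 + (11 + 411*J*Z) = 2 + 411*J*Z)
N(u(22), H(26)) - 1*(-1518469) = (2 + 411*(34/26)*22³) - 1*(-1518469) = (2 + 411*(34*(1/26))*10648) + 1518469 = (2 + 411*(17/13)*10648) + 1518469 = (2 + 74397576/13) + 1518469 = 74397602/13 + 1518469 = 94137699/13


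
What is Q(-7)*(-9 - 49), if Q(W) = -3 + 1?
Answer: 116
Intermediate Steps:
Q(W) = -2
Q(-7)*(-9 - 49) = -2*(-9 - 49) = -2*(-58) = 116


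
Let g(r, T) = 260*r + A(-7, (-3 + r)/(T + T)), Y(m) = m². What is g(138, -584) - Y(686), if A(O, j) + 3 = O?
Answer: -434726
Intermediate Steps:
A(O, j) = -3 + O
g(r, T) = -10 + 260*r (g(r, T) = 260*r + (-3 - 7) = 260*r - 10 = -10 + 260*r)
g(138, -584) - Y(686) = (-10 + 260*138) - 1*686² = (-10 + 35880) - 1*470596 = 35870 - 470596 = -434726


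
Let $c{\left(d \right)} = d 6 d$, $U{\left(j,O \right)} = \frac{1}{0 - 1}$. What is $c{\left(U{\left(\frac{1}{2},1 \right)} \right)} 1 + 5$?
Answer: $11$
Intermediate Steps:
$U{\left(j,O \right)} = -1$ ($U{\left(j,O \right)} = \frac{1}{-1} = -1$)
$c{\left(d \right)} = 6 d^{2}$ ($c{\left(d \right)} = 6 d d = 6 d^{2}$)
$c{\left(U{\left(\frac{1}{2},1 \right)} \right)} 1 + 5 = 6 \left(-1\right)^{2} \cdot 1 + 5 = 6 \cdot 1 \cdot 1 + 5 = 6 \cdot 1 + 5 = 6 + 5 = 11$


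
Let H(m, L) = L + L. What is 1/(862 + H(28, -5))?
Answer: 1/852 ≈ 0.0011737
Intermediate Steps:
H(m, L) = 2*L
1/(862 + H(28, -5)) = 1/(862 + 2*(-5)) = 1/(862 - 10) = 1/852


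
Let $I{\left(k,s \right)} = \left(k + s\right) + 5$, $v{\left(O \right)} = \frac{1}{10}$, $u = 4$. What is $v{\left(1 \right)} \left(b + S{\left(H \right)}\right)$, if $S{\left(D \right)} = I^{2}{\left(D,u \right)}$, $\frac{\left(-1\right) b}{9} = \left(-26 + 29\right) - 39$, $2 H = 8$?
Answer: $\frac{493}{10} \approx 49.3$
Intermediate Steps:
$v{\left(O \right)} = \frac{1}{10}$
$H = 4$ ($H = \frac{1}{2} \cdot 8 = 4$)
$I{\left(k,s \right)} = 5 + k + s$
$b = 324$ ($b = - 9 \left(\left(-26 + 29\right) - 39\right) = - 9 \left(3 - 39\right) = \left(-9\right) \left(-36\right) = 324$)
$S{\left(D \right)} = \left(9 + D\right)^{2}$ ($S{\left(D \right)} = \left(5 + D + 4\right)^{2} = \left(9 + D\right)^{2}$)
$v{\left(1 \right)} \left(b + S{\left(H \right)}\right) = \frac{324 + \left(9 + 4\right)^{2}}{10} = \frac{324 + 13^{2}}{10} = \frac{324 + 169}{10} = \frac{1}{10} \cdot 493 = \frac{493}{10}$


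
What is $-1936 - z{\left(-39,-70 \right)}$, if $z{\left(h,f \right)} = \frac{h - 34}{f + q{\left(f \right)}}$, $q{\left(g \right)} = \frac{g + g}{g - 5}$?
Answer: $- \frac{27119}{14} \approx -1937.1$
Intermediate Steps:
$q{\left(g \right)} = \frac{2 g}{-5 + g}$
$z{\left(h,f \right)} = \frac{-34 + h}{f + \frac{2 f}{-5 + f}}$ ($z{\left(h,f \right)} = \frac{h - 34}{f + \frac{2 f}{-5 + f}} = \frac{-34 + h}{f + \frac{2 f}{-5 + f}}$)
$-1936 - z{\left(-39,-70 \right)} = -1936 - \frac{\left(-34 - 39\right) \left(-5 - 70\right)}{\left(-70\right) \left(-3 - 70\right)} = -1936 - \left(- \frac{1}{70}\right) \frac{1}{-73} \left(-73\right) \left(-75\right) = -1936 - \left(- \frac{1}{70}\right) \left(- \frac{1}{73}\right) \left(-73\right) \left(-75\right) = -1936 - \frac{15}{14} = - \frac{27119}{14}$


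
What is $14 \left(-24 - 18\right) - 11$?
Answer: $-599$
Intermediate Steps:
$14 \left(-24 - 18\right) - 11 = 14 \left(-42\right) - 11 = -588 - 11 = -599$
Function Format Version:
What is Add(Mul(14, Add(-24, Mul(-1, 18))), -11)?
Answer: -599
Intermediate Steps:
Add(Mul(14, Add(-24, Mul(-1, 18))), -11) = Add(Mul(14, Add(-24, -18)), -11) = Add(Mul(14, -42), -11) = Add(-588, -11) = -599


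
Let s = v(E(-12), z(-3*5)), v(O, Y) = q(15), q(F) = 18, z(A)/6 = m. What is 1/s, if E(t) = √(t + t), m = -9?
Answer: 1/18 ≈ 0.055556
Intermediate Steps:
z(A) = -54 (z(A) = 6*(-9) = -54)
E(t) = √2*√t (E(t) = √(2*t) = √2*√t)
v(O, Y) = 18
s = 18
1/s = 1/18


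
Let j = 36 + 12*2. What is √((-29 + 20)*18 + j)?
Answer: I*√102 ≈ 10.1*I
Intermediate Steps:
j = 60 (j = 36 + 24 = 60)
√((-29 + 20)*18 + j) = √((-29 + 20)*18 + 60) = √(-9*18 + 60) = √(-162 + 60) = √(-102) = I*√102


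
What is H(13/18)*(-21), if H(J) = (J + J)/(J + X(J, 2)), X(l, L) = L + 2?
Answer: -546/85 ≈ -6.4235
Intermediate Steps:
X(l, L) = 2 + L
H(J) = 2*J/(4 + J) (H(J) = (J + J)/(J + (2 + 2)) = (2*J)/(J + 4) = (2*J)/(4 + J) = 2*J/(4 + J))
H(13/18)*(-21) = (2*(13/18)/(4 + 13/18))*(-21) = (2*(13/18)/(85/18))*(-21) = (2*(13/18)*(18/85))*(-21) = (26/85)*(-21) = -546/85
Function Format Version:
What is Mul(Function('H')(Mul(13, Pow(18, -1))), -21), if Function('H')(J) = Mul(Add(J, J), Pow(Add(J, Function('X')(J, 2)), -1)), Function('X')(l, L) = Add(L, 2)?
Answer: Rational(-546, 85) ≈ -6.4235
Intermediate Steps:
Function('X')(l, L) = Add(2, L)
Function('H')(J) = Mul(2, J, Pow(Add(4, J), -1)) (Function('H')(J) = Mul(Add(J, J), Pow(Add(J, Add(2, 2)), -1)) = Mul(Mul(2, J), Pow(Add(J, 4), -1)) = Mul(Mul(2, J), Pow(Add(4, J), -1)) = Mul(2, J, Pow(Add(4, J), -1)))
Mul(Function('H')(Mul(13, Pow(18, -1))), -21) = Mul(Mul(2, Mul(13, Pow(18, -1)), Pow(Add(4, Mul(13, Pow(18, -1))), -1)), -21) = Mul(Mul(2, Mul(13, Rational(1, 18)), Pow(Add(4, Mul(13, Rational(1, 18))), -1)), -21) = Mul(Mul(2, Rational(13, 18), Pow(Add(4, Rational(13, 18)), -1)), -21) = Mul(Mul(2, Rational(13, 18), Pow(Rational(85, 18), -1)), -21) = Mul(Mul(2, Rational(13, 18), Rational(18, 85)), -21) = Mul(Rational(26, 85), -21) = Rational(-546, 85)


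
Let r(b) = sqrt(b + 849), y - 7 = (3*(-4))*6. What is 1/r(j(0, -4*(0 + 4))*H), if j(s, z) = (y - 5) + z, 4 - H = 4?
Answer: sqrt(849)/849 ≈ 0.034320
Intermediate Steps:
H = 0 (H = 4 - 1*4 = 4 - 4 = 0)
y = -65 (y = 7 + (3*(-4))*6 = 7 - 12*6 = 7 - 72 = -65)
j(s, z) = -70 + z (j(s, z) = (-65 - 5) + z = -70 + z)
r(b) = sqrt(849 + b)
1/r(j(0, -4*(0 + 4))*H) = 1/(sqrt(849 + (-70 - 4*(0 + 4))*0)) = 1/(sqrt(849 + (-70 - 4*4)*0)) = 1/(sqrt(849 + (-70 - 16)*0)) = 1/(sqrt(849 - 86*0)) = 1/(sqrt(849 + 0)) = 1/(sqrt(849)) = sqrt(849)/849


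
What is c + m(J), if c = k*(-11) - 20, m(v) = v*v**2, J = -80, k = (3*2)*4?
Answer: -512284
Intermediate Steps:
k = 24 (k = 6*4 = 24)
m(v) = v**3
c = -284 (c = 24*(-11) - 20 = -264 - 20 = -284)
c + m(J) = -284 + (-80)**3 = -284 - 512000 = -512284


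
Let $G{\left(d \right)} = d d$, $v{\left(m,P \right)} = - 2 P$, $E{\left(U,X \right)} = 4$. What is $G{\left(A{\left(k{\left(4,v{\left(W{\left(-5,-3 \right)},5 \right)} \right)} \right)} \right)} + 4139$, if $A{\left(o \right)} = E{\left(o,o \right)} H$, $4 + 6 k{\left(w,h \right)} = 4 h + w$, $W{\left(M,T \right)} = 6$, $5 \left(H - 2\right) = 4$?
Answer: $\frac{106611}{25} \approx 4264.4$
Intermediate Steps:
$H = \frac{14}{5}$ ($H = 2 + \frac{1}{5} \cdot 4 = 2 + \frac{4}{5} = \frac{14}{5} \approx 2.8$)
$k{\left(w,h \right)} = - \frac{2}{3} + \frac{w}{6} + \frac{2 h}{3}$ ($k{\left(w,h \right)} = - \frac{2}{3} + \frac{4 h + w}{6} = - \frac{2}{3} + \frac{w + 4 h}{6} = - \frac{2}{3} + \left(\frac{w}{6} + \frac{2 h}{3}\right) = - \frac{2}{3} + \frac{w}{6} + \frac{2 h}{3}$)
$A{\left(o \right)} = \frac{56}{5}$ ($A{\left(o \right)} = 4 \cdot \frac{14}{5} = \frac{56}{5}$)
$G{\left(d \right)} = d^{2}$
$G{\left(A{\left(k{\left(4,v{\left(W{\left(-5,-3 \right)},5 \right)} \right)} \right)} \right)} + 4139 = \left(\frac{56}{5}\right)^{2} + 4139 = \frac{3136}{25} + 4139 = \frac{106611}{25}$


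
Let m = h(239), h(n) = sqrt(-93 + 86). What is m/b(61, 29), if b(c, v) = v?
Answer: I*sqrt(7)/29 ≈ 0.091233*I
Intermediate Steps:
h(n) = I*sqrt(7) (h(n) = sqrt(-7) = I*sqrt(7))
m = I*sqrt(7) ≈ 2.6458*I
m/b(61, 29) = (I*sqrt(7))/29 = (I*sqrt(7))*(1/29) = I*sqrt(7)/29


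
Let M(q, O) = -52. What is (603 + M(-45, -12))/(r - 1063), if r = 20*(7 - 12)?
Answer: -551/1163 ≈ -0.47377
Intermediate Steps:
r = -100 (r = 20*(-5) = -100)
(603 + M(-45, -12))/(r - 1063) = (603 - 52)/(-100 - 1063) = 551/(-1163) = 551*(-1/1163) = -551/1163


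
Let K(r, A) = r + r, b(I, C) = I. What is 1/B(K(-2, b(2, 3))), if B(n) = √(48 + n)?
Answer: √11/22 ≈ 0.15076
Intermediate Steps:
K(r, A) = 2*r
1/B(K(-2, b(2, 3))) = 1/(√(48 + 2*(-2))) = 1/(√(48 - 4)) = 1/(√44) = 1/(2*√11) = √11/22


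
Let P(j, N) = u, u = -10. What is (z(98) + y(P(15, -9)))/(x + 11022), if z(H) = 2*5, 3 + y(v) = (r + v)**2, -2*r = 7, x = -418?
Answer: 757/42416 ≈ 0.017847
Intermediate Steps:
r = -7/2 (r = -1/2*7 = -7/2 ≈ -3.5000)
P(j, N) = -10
y(v) = -3 + (-7/2 + v)**2
z(H) = 10
(z(98) + y(P(15, -9)))/(x + 11022) = (10 + (-3 + (-7 + 2*(-10))**2/4))/(-418 + 11022) = (10 + (-3 + (-7 - 20)**2/4))/10604 = (10 + (-3 + (1/4)*(-27)**2))*(1/10604) = (10 + (-3 + (1/4)*729))*(1/10604) = (10 + (-3 + 729/4))*(1/10604) = (10 + 717/4)*(1/10604) = (757/4)*(1/10604) = 757/42416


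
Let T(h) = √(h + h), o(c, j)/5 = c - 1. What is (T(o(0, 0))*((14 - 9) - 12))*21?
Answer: -147*I*√10 ≈ -464.85*I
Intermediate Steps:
o(c, j) = -5 + 5*c (o(c, j) = 5*(c - 1) = 5*(-1 + c) = -5 + 5*c)
T(h) = √2*√h (T(h) = √(2*h) = √2*√h)
(T(o(0, 0))*((14 - 9) - 12))*21 = ((√2*√(-5 + 5*0))*((14 - 9) - 12))*21 = ((√2*√(-5 + 0))*(5 - 12))*21 = ((√2*√(-5))*(-7))*21 = ((√2*(I*√5))*(-7))*21 = ((I*√10)*(-7))*21 = -7*I*√10*21 = -147*I*√10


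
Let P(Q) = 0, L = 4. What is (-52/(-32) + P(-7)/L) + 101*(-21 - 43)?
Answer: -51699/8 ≈ -6462.4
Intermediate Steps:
(-52/(-32) + P(-7)/L) + 101*(-21 - 43) = (-52/(-32) + 0/4) + 101*(-21 - 43) = (-52*(-1/32) + 0*(¼)) + 101*(-64) = (13/8 + 0) - 6464 = 13/8 - 6464 = -51699/8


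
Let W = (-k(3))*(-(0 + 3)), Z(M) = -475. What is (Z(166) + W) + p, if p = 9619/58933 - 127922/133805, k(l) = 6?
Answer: -515705570948/1126504295 ≈ -457.79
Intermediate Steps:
W = 18 (W = (-1*6)*(-(0 + 3)) = -(-6)*3 = -6*(-3) = 18)
p = -893108133/1126504295 (p = 9619*(1/58933) - 127922*1/133805 = 9619/58933 - 127922/133805 = -893108133/1126504295 ≈ -0.79281)
(Z(166) + W) + p = (-475 + 18) - 893108133/1126504295 = -457 - 893108133/1126504295 = -515705570948/1126504295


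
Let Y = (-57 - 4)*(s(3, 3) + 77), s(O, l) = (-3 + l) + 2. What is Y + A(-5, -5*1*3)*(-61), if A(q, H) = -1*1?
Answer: -4758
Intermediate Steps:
s(O, l) = -1 + l
A(q, H) = -1
Y = -4819 (Y = (-57 - 4)*((-1 + 3) + 77) = -61*(2 + 77) = -61*79 = -4819)
Y + A(-5, -5*1*3)*(-61) = -4819 - 1*(-61) = -4819 + 61 = -4758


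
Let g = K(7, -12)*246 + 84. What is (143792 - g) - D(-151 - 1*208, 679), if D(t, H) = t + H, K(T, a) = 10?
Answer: 140928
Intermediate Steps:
g = 2544 (g = 10*246 + 84 = 2460 + 84 = 2544)
D(t, H) = H + t
(143792 - g) - D(-151 - 1*208, 679) = (143792 - 1*2544) - (679 + (-151 - 1*208)) = (143792 - 2544) - (679 + (-151 - 208)) = 141248 - (679 - 359) = 141248 - 1*320 = 141248 - 320 = 140928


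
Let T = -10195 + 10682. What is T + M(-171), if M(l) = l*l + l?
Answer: 29557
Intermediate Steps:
T = 487
M(l) = l + l² (M(l) = l² + l = l + l²)
T + M(-171) = 487 - 171*(1 - 171) = 487 - 171*(-170) = 487 + 29070 = 29557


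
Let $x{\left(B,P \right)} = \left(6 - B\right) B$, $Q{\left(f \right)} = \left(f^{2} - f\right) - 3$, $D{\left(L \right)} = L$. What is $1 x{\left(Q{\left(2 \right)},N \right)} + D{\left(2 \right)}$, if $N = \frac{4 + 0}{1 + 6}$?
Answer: $-5$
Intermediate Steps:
$Q{\left(f \right)} = -3 + f^{2} - f$
$N = \frac{4}{7} \approx 0.57143$
$x{\left(B,P \right)} = B \left(6 - B\right)$
$1 x{\left(Q{\left(2 \right)},N \right)} + D{\left(2 \right)} = 1 \left(-3 + 2^{2} - 2\right) \left(6 - \left(-3 + 2^{2} - 2\right)\right) + 2 = 1 \left(-3 + 4 - 2\right) \left(6 - \left(-3 + 4 - 2\right)\right) + 2 = 1 \left(- (6 - -1)\right) + 2 = 1 \left(- (6 + 1)\right) + 2 = 1 \left(\left(-1\right) 7\right) + 2 = 1 \left(-7\right) + 2 = -7 + 2 = -5$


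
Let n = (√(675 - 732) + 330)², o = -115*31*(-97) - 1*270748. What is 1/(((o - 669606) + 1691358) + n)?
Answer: 100471/121135131192 - 55*I*√57/121135131192 ≈ 8.2941e-7 - 3.4279e-9*I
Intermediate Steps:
o = 75057 (o = -3565*(-97) - 270748 = 345805 - 270748 = 75057)
n = (330 + I*√57)² (n = (√(-57) + 330)² = (I*√57 + 330)² = (330 + I*√57)² ≈ 1.0884e+5 + 4982.9*I)
1/(((o - 669606) + 1691358) + n) = 1/(((75057 - 669606) + 1691358) + (330 + I*√57)²) = 1/((-594549 + 1691358) + (330 + I*√57)²) = 1/(1096809 + (330 + I*√57)²)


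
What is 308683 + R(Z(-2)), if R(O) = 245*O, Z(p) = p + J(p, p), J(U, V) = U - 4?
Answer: 306723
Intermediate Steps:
J(U, V) = -4 + U
Z(p) = -4 + 2*p (Z(p) = p + (-4 + p) = -4 + 2*p)
308683 + R(Z(-2)) = 308683 + 245*(-4 + 2*(-2)) = 308683 + 245*(-4 - 4) = 308683 + 245*(-8) = 308683 - 1960 = 306723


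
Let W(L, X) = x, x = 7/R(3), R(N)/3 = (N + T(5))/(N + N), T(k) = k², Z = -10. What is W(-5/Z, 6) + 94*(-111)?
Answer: -20867/2 ≈ -10434.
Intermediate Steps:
R(N) = 3*(25 + N)/(2*N) (R(N) = 3*((N + 5²)/(N + N)) = 3*((N + 25)/((2*N))) = 3*((25 + N)*(1/(2*N))) = 3*((25 + N)/(2*N)) = 3*(25 + N)/(2*N))
x = ½ (x = 7/(((3/2)*(25 + 3)/3)) = 7/(((3/2)*(⅓)*28)) = 7/14 = 7*(1/14) = ½ ≈ 0.50000)
W(L, X) = ½
W(-5/Z, 6) + 94*(-111) = ½ + 94*(-111) = ½ - 10434 = -20867/2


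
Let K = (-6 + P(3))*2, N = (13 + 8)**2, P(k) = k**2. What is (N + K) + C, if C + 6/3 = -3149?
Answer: -2704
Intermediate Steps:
C = -3151 (C = -2 - 3149 = -3151)
N = 441 (N = 21**2 = 441)
K = 6 (K = (-6 + 3**2)*2 = (-6 + 9)*2 = 3*2 = 6)
(N + K) + C = (441 + 6) - 3151 = 447 - 3151 = -2704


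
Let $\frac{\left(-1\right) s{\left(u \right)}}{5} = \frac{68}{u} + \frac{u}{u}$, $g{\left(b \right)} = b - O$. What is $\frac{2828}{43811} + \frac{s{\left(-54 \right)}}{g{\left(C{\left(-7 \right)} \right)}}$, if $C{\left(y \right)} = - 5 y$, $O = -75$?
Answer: $\frac{1986509}{26023734} \approx 0.076334$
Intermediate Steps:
$g{\left(b \right)} = 75 + b$ ($g{\left(b \right)} = b - -75 = b + 75 = 75 + b$)
$s{\left(u \right)} = -5 - \frac{340}{u}$ ($s{\left(u \right)} = - 5 \left(\frac{68}{u} + \frac{u}{u}\right) = - 5 \left(\frac{68}{u} + 1\right) = - 5 \left(1 + \frac{68}{u}\right) = -5 - \frac{340}{u}$)
$\frac{2828}{43811} + \frac{s{\left(-54 \right)}}{g{\left(C{\left(-7 \right)} \right)}} = \frac{2828}{43811} + \frac{-5 - \frac{340}{-54}}{75 - -35} = 2828 \cdot \frac{1}{43811} + \frac{-5 - - \frac{170}{27}}{75 + 35} = \frac{2828}{43811} + \frac{-5 + \frac{170}{27}}{110} = \frac{2828}{43811} + \frac{35}{27} \cdot \frac{1}{110} = \frac{2828}{43811} + \frac{7}{594} = \frac{1986509}{26023734}$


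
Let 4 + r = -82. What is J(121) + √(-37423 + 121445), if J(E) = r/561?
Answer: -86/561 + √84022 ≈ 289.71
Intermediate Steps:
r = -86 (r = -4 - 82 = -86)
J(E) = -86/561
J(121) + √(-37423 + 121445) = -86/561 + √(-37423 + 121445) = -86/561 + √84022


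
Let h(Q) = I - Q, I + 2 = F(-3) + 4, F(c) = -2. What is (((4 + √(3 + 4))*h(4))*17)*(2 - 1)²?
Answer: -272 - 68*√7 ≈ -451.91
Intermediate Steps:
I = 0 (I = -2 + (-2 + 4) = -2 + 2 = 0)
h(Q) = -Q (h(Q) = 0 - Q = -Q)
(((4 + √(3 + 4))*h(4))*17)*(2 - 1)² = (((4 + √(3 + 4))*(-1*4))*17)*(2 - 1)² = (((4 + √7)*(-4))*17)*1² = ((-16 - 4*√7)*17)*1 = (-272 - 68*√7)*1 = -272 - 68*√7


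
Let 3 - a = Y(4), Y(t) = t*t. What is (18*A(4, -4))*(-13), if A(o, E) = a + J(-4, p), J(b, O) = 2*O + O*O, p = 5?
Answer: -5148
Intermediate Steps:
Y(t) = t²
a = -13 (a = 3 - 1*4² = 3 - 1*16 = 3 - 16 = -13)
J(b, O) = O² + 2*O (J(b, O) = 2*O + O² = O² + 2*O)
A(o, E) = 22 (A(o, E) = -13 + 5*(2 + 5) = -13 + 5*7 = -13 + 35 = 22)
(18*A(4, -4))*(-13) = (18*22)*(-13) = 396*(-13) = -5148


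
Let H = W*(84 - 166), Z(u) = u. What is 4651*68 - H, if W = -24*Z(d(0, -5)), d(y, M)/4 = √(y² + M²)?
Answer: 276908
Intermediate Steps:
d(y, M) = 4*√(M² + y²) (d(y, M) = 4*√(y² + M²) = 4*√(M² + y²))
W = -480 (W = -96*√((-5)² + 0²) = -96*√(25 + 0) = -96*√25 = -96*5 = -24*20 = -480)
H = 39360 (H = -480*(84 - 166) = -480*(-82) = 39360)
4651*68 - H = 4651*68 - 1*39360 = 316268 - 39360 = 276908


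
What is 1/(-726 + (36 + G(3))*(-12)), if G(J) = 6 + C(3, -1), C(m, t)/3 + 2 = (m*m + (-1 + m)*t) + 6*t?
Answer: -1/1194 ≈ -0.00083752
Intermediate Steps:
C(m, t) = -6 + 3*m² + 18*t + 3*t*(-1 + m) (C(m, t) = -6 + 3*((m*m + (-1 + m)*t) + 6*t) = -6 + 3*((m² + t*(-1 + m)) + 6*t) = -6 + 3*(m² + 6*t + t*(-1 + m)) = -6 + (3*m² + 18*t + 3*t*(-1 + m)) = -6 + 3*m² + 18*t + 3*t*(-1 + m))
G(J) = 3 (G(J) = 6 + (-6 + 3*3² + 15*(-1) + 3*3*(-1)) = 6 + (-6 + 3*9 - 15 - 9) = 6 + (-6 + 27 - 15 - 9) = 6 - 3 = 3)
1/(-726 + (36 + G(3))*(-12)) = 1/(-726 + (36 + 3)*(-12)) = 1/(-726 + 39*(-12)) = 1/(-726 - 468) = 1/(-1194) = -1/1194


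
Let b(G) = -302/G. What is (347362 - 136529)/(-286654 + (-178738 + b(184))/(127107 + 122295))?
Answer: -230359991032/313204185123 ≈ -0.73549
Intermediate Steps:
(347362 - 136529)/(-286654 + (-178738 + b(184))/(127107 + 122295)) = (347362 - 136529)/(-286654 + (-178738 - 302/184)/(127107 + 122295)) = 210833/(-286654 + (-178738 - 302*1/184)/249402) = 210833/(-286654 + (-178738 - 151/92)*(1/249402)) = 210833/(-286654 - 16444047/92*1/249402) = 210833/(-286654 - 5481349/7648328) = 210833/(-2192429295861/7648328) = 210833*(-7648328/2192429295861) = -230359991032/313204185123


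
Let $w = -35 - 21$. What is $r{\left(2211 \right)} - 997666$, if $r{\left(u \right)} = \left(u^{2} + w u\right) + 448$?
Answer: $3767487$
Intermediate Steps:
$w = -56$
$r{\left(u \right)} = 448 + u^{2} - 56 u$ ($r{\left(u \right)} = \left(u^{2} - 56 u\right) + 448 = 448 + u^{2} - 56 u$)
$r{\left(2211 \right)} - 997666 = \left(448 + 2211^{2} - 123816\right) - 997666 = \left(448 + 4888521 - 123816\right) - 997666 = 4765153 - 997666 = 3767487$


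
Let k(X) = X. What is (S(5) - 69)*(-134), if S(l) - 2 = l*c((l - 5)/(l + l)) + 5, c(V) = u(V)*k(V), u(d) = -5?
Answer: 8308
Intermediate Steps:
c(V) = -5*V
S(l) = 39/2 - 5*l/2 (S(l) = 2 + (l*(-5*(l - 5)/(l + l)) + 5) = 2 + (l*(-5*(-5 + l)/(2*l)) + 5) = 2 + ((25/2 - 5*l/2) + 5) = 2 + (35/2 - 5*l/2) = 39/2 - 5*l/2)
(S(5) - 69)*(-134) = ((39/2 - 5/2*5) - 69)*(-134) = ((39/2 - 25/2) - 69)*(-134) = (7 - 69)*(-134) = -62*(-134) = 8308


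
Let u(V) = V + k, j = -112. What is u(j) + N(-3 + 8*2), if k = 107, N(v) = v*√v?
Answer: -5 + 13*√13 ≈ 41.872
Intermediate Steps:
N(v) = v^(3/2)
u(V) = 107 + V (u(V) = V + 107 = 107 + V)
u(j) + N(-3 + 8*2) = (107 - 112) + (-3 + 8*2)^(3/2) = -5 + (-3 + 16)^(3/2) = -5 + 13^(3/2) = -5 + 13*√13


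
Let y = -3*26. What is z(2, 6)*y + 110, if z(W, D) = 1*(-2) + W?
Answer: 110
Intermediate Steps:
y = -78
z(W, D) = -2 + W
z(2, 6)*y + 110 = (-2 + 2)*(-78) + 110 = 0*(-78) + 110 = 0 + 110 = 110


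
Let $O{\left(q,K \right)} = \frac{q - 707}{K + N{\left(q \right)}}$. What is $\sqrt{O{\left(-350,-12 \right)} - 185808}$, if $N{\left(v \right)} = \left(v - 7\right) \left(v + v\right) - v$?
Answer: $\frac{i \sqrt{11635121941409918}}{250238} \approx 431.05 i$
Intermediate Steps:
$N{\left(v \right)} = - v + 2 v \left(-7 + v\right)$ ($N{\left(v \right)} = \left(-7 + v\right) 2 v - v = 2 v \left(-7 + v\right) - v = - v + 2 v \left(-7 + v\right)$)
$O{\left(q,K \right)} = \frac{-707 + q}{K + q \left(-15 + 2 q\right)}$ ($O{\left(q,K \right)} = \frac{q - 707}{K + q \left(-15 + 2 q\right)} = \frac{-707 + q}{K + q \left(-15 + 2 q\right)}$)
$\sqrt{O{\left(-350,-12 \right)} - 185808} = \sqrt{\frac{-707 - 350}{-12 - 350 \left(-15 + 2 \left(-350\right)\right)} - 185808} = \sqrt{\frac{1}{-12 - 350 \left(-15 - 700\right)} \left(-1057\right) - 185808} = \sqrt{\frac{1}{-12 - -250250} \left(-1057\right) - 185808} = \sqrt{\frac{1}{-12 + 250250} \left(-1057\right) - 185808} = \sqrt{\frac{1}{250238} \left(-1057\right) - 185808} = \sqrt{- \frac{1057}{250238} - 185808} = \sqrt{- \frac{46496223361}{250238}} = \frac{i \sqrt{11635121941409918}}{250238}$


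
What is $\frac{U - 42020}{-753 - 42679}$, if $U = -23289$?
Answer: $\frac{65309}{43432} \approx 1.5037$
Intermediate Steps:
$\frac{U - 42020}{-753 - 42679} = \frac{-23289 - 42020}{-753 - 42679} = - \frac{65309}{-43432} = \left(-65309\right) \left(- \frac{1}{43432}\right) = \frac{65309}{43432}$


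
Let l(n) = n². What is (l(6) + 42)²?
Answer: 6084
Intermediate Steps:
(l(6) + 42)² = (6² + 42)² = (36 + 42)² = 78² = 6084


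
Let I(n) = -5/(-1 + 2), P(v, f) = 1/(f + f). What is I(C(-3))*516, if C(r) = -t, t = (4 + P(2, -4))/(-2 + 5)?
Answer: -2580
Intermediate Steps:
P(v, f) = 1/(2*f)
t = 31/24 (t = (4 + (½)/(-4))/(-2 + 5) = (4 + (½)*(-¼))/3 = (4 - ⅛)*(⅓) = (31/8)*(⅓) = 31/24 ≈ 1.2917)
C(r) = -31/24 (C(r) = -1*31/24 = -31/24)
I(n) = -5 (I(n) = -5/1 = -5*1 = -5)
I(C(-3))*516 = -5*516 = -2580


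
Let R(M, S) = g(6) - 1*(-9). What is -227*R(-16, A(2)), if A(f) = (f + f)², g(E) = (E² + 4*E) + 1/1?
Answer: -15890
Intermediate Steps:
g(E) = 1 + E² + 4*E (g(E) = (E² + 4*E) + 1 = 1 + E² + 4*E)
A(f) = 4*f² (A(f) = (2*f)² = 4*f²)
R(M, S) = 70 (R(M, S) = (1 + 6² + 4*6) - 1*(-9) = (1 + 36 + 24) + 9 = 61 + 9 = 70)
-227*R(-16, A(2)) = -227*70 = -15890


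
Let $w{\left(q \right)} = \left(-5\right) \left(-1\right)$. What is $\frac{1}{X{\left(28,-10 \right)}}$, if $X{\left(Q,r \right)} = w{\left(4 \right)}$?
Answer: $\frac{1}{5} \approx 0.2$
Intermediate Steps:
$w{\left(q \right)} = 5$
$X{\left(Q,r \right)} = 5$
$\frac{1}{X{\left(28,-10 \right)}} = \frac{1}{5}$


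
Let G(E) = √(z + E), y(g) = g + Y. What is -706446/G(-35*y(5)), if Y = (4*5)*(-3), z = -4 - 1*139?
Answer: -39247*√22/11 ≈ -16735.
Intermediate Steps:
z = -143 (z = -4 - 139 = -143)
Y = -60 (Y = 20*(-3) = -60)
y(g) = -60 + g (y(g) = g - 60 = -60 + g)
G(E) = √(-143 + E)
-706446/G(-35*y(5)) = -706446/√(-143 - 35*(-60 + 5)) = -706446/√(-143 - 35*(-55)) = -706446/√(-143 + 1925) = -706446*√22/198 = -39247*√22/11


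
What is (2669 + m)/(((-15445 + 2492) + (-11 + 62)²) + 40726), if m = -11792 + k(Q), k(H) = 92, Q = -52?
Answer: -9031/30374 ≈ -0.29733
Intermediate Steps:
m = -11700 (m = -11792 + 92 = -11700)
(2669 + m)/(((-15445 + 2492) + (-11 + 62)²) + 40726) = (2669 - 11700)/(((-15445 + 2492) + (-11 + 62)²) + 40726) = -9031/((-12953 + 51²) + 40726) = -9031/((-12953 + 2601) + 40726) = -9031/(-10352 + 40726) = -9031/30374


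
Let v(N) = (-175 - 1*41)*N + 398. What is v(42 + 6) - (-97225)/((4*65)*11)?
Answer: -5683395/572 ≈ -9936.0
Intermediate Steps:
v(N) = 398 - 216*N (v(N) = (-175 - 41)*N + 398 = -216*N + 398 = 398 - 216*N)
v(42 + 6) - (-97225)/((4*65)*11) = (398 - 216*(42 + 6)) - (-97225)/((4*65)*11) = (398 - 216*48) - (-97225)/(260*11) = (398 - 10368) - (-97225)/2860 = -9970 - (-97225)/2860 = -9970 - 1*(-19445/572) = -9970 + 19445/572 = -5683395/572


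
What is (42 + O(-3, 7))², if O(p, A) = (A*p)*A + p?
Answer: 11664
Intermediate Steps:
O(p, A) = p + p*A² (O(p, A) = p*A² + p = p + p*A²)
(42 + O(-3, 7))² = (42 - 3*(1 + 7²))² = (42 - 3*(1 + 49))² = (42 - 3*50)² = (42 - 150)² = (-108)² = 11664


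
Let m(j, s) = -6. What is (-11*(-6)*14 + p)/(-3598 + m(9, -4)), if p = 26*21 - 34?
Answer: -359/901 ≈ -0.39845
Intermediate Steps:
p = 512 (p = 546 - 34 = 512)
(-11*(-6)*14 + p)/(-3598 + m(9, -4)) = (-11*(-6)*14 + 512)/(-3598 - 6) = (66*14 + 512)/(-3604) = (924 + 512)*(-1/3604) = 1436*(-1/3604) = -359/901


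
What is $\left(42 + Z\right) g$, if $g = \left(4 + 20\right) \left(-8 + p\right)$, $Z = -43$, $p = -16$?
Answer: $576$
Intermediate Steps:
$g = -576$ ($g = \left(4 + 20\right) \left(-8 - 16\right) = 24 \left(-24\right) = -576$)
$\left(42 + Z\right) g = \left(42 - 43\right) \left(-576\right) = \left(-1\right) \left(-576\right) = 576$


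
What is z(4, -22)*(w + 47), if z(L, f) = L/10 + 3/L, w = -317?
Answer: -621/2 ≈ -310.50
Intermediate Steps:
z(L, f) = 3/L + L/10 (z(L, f) = L*(1/10) + 3/L = L/10 + 3/L = 3/L + L/10)
z(4, -22)*(w + 47) = (3/4 + (1/10)*4)*(-317 + 47) = (3*(1/4) + 2/5)*(-270) = (3/4 + 2/5)*(-270) = (23/20)*(-270) = -621/2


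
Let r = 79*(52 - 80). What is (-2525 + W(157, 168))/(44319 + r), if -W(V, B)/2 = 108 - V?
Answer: -2427/42107 ≈ -0.057639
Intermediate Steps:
W(V, B) = -216 + 2*V (W(V, B) = -2*(108 - V) = -216 + 2*V)
r = -2212 (r = 79*(-28) = -2212)
(-2525 + W(157, 168))/(44319 + r) = (-2525 + (-216 + 2*157))/(44319 - 2212) = (-2525 + (-216 + 314))/42107 = (-2525 + 98)*(1/42107) = -2427*1/42107 = -2427/42107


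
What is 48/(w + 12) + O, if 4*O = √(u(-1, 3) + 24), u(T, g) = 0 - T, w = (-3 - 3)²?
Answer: 9/4 ≈ 2.2500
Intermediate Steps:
w = 36 (w = (-6)² = 36)
u(T, g) = -T
O = 5/4 (O = √(-1*(-1) + 24)/4 = √(1 + 24)/4 = √25/4 = (¼)*5 = 5/4 ≈ 1.2500)
48/(w + 12) + O = 48/(36 + 12) + 5/4 = 48/48 + 5/4 = 48*(1/48) + 5/4 = 1 + 5/4 = 9/4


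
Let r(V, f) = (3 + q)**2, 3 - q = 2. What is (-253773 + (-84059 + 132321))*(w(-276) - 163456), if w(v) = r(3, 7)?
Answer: 33588717840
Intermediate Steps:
q = 1 (q = 3 - 1*2 = 3 - 2 = 1)
r(V, f) = 16 (r(V, f) = (3 + 1)**2 = 4**2 = 16)
w(v) = 16
(-253773 + (-84059 + 132321))*(w(-276) - 163456) = (-253773 + (-84059 + 132321))*(16 - 163456) = (-253773 + 48262)*(-163440) = -205511*(-163440) = 33588717840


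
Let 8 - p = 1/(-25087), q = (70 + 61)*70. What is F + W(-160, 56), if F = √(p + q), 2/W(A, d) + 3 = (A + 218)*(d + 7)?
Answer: 2/3651 + √5776243793369/25087 ≈ 95.802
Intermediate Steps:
W(A, d) = 2/(-3 + (7 + d)*(218 + A)) (W(A, d) = 2/(-3 + (A + 218)*(d + 7)) = 2/(-3 + (218 + A)*(7 + d)) = 2/(-3 + (7 + d)*(218 + A)))
q = 9170 (q = 131*70 = 9170)
p = 200697/25087 (p = 8 - 1/(-25087) = 8 - 1*(-1/25087) = 8 + 1/25087 = 200697/25087 ≈ 8.0000)
F = √5776243793369/25087 (F = √(200697/25087 + 9170) = √(230248487/25087) = √5776243793369/25087 ≈ 95.802)
F + W(-160, 56) = √5776243793369/25087 + 2/(1523 + 7*(-160) + 218*56 - 160*56) = √5776243793369/25087 + 2/(1523 - 1120 + 12208 - 8960) = √5776243793369/25087 + 2/3651 = 2/3651 + √5776243793369/25087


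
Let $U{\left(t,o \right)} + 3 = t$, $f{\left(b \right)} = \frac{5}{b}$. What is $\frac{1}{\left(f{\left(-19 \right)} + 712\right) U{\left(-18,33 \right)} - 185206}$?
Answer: $- \frac{19}{3802897} \approx -4.9962 \cdot 10^{-6}$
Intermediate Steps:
$U{\left(t,o \right)} = -3 + t$
$\frac{1}{\left(f{\left(-19 \right)} + 712\right) U{\left(-18,33 \right)} - 185206} = \frac{1}{\left(\frac{5}{-19} + 712\right) \left(-3 - 18\right) - 185206} = \frac{1}{\left(5 \left(- \frac{1}{19}\right) + 712\right) \left(-21\right) - 185206} = \frac{1}{\left(- \frac{5}{19} + 712\right) \left(-21\right) - 185206} = \frac{1}{\frac{13523}{19} \left(-21\right) - 185206} = \frac{1}{- \frac{283983}{19} - 185206} = \frac{1}{- \frac{3802897}{19}} = - \frac{19}{3802897}$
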